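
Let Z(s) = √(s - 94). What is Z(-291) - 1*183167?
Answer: -183167 + I*√385 ≈ -1.8317e+5 + 19.621*I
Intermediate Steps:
Z(s) = √(-94 + s)
Z(-291) - 1*183167 = √(-94 - 291) - 1*183167 = √(-385) - 183167 = I*√385 - 183167 = -183167 + I*√385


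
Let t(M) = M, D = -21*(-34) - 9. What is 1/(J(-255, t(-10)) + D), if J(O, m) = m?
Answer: 1/695 ≈ 0.0014388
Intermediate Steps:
D = 705 (D = 714 - 9 = 705)
1/(J(-255, t(-10)) + D) = 1/(-10 + 705) = 1/695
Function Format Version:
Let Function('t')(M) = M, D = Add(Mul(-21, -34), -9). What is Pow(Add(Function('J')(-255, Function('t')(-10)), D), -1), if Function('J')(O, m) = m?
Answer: Rational(1, 695) ≈ 0.0014388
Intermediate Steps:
D = 705 (D = Add(714, -9) = 705)
Pow(Add(Function('J')(-255, Function('t')(-10)), D), -1) = Pow(Add(-10, 705), -1) = Pow(695, -1) = Rational(1, 695)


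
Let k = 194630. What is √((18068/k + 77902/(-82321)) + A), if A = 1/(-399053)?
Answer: I*√8722487738082505058896167798485/3196840764495095 ≈ 0.92385*I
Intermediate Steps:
A = -1/399053 ≈ -2.5059e-6
√((18068/k + 77902/(-82321)) + A) = √((18068/194630 + 77902/(-82321)) - 1/399053) = √((18068*(1/194630) + 77902*(-1/82321)) - 1/399053) = √((9034/97315 - 77902/82321) - 1/399053) = √(-6837345216/8011068115 - 1/399053) = √(-2728471131548563/3196840764495095) = I*√8722487738082505058896167798485/3196840764495095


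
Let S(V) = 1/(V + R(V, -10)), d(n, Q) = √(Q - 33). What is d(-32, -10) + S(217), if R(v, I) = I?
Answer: 1/207 + I*√43 ≈ 0.0048309 + 6.5574*I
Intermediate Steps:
d(n, Q) = √(-33 + Q)
S(V) = 1/(-10 + V) (S(V) = 1/(V - 10) = 1/(-10 + V))
d(-32, -10) + S(217) = √(-33 - 10) + 1/(-10 + 217) = √(-43) + 1/207 = I*√43 + 1/207 = 1/207 + I*√43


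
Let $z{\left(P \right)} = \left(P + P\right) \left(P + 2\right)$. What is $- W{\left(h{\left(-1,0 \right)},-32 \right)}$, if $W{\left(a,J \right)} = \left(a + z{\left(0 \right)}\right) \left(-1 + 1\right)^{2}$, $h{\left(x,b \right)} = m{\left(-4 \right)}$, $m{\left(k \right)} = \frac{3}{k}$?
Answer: $0$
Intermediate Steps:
$z{\left(P \right)} = 2 P \left(2 + P\right)$
$h{\left(x,b \right)} = - \frac{3}{4}$ ($h{\left(x,b \right)} = \frac{3}{-4} = 3 \left(- \frac{1}{4}\right) = - \frac{3}{4}$)
$W{\left(a,J \right)} = 0$ ($W{\left(a,J \right)} = \left(a + 2 \cdot 0 \left(2 + 0\right)\right) \left(-1 + 1\right)^{2} = \left(a + 2 \cdot 0 \cdot 2\right) 0^{2} = \left(a + 0\right) 0 = a 0 = 0$)
$- W{\left(h{\left(-1,0 \right)},-32 \right)} = \left(-1\right) 0 = 0$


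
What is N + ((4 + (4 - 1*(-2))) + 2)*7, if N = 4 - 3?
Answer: 85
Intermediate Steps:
N = 1
N + ((4 + (4 - 1*(-2))) + 2)*7 = 1 + ((4 + (4 - 1*(-2))) + 2)*7 = 1 + ((4 + (4 + 2)) + 2)*7 = 1 + ((4 + 6) + 2)*7 = 1 + (10 + 2)*7 = 1 + 12*7 = 1 + 84 = 85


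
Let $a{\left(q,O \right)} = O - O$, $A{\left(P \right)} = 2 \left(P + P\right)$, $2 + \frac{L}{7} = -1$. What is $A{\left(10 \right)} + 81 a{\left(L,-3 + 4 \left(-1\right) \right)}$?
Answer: $40$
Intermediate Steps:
$L = -21$ ($L = -14 + 7 \left(-1\right) = -14 - 7 = -21$)
$A{\left(P \right)} = 4 P$ ($A{\left(P \right)} = 2 \cdot 2 P = 4 P$)
$a{\left(q,O \right)} = 0$
$A{\left(10 \right)} + 81 a{\left(L,-3 + 4 \left(-1\right) \right)} = 4 \cdot 10 + 81 \cdot 0 = 40 + 0 = 40$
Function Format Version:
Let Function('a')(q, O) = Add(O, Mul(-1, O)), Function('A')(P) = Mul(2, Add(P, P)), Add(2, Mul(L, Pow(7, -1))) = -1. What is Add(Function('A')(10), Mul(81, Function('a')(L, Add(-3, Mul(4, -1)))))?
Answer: 40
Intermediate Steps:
L = -21 (L = Add(-14, Mul(7, -1)) = Add(-14, -7) = -21)
Function('A')(P) = Mul(4, P) (Function('A')(P) = Mul(2, Mul(2, P)) = Mul(4, P))
Function('a')(q, O) = 0
Add(Function('A')(10), Mul(81, Function('a')(L, Add(-3, Mul(4, -1))))) = Add(Mul(4, 10), Mul(81, 0)) = Add(40, 0) = 40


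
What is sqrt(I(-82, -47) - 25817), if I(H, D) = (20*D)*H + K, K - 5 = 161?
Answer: sqrt(51429) ≈ 226.78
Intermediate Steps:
K = 166 (K = 5 + 161 = 166)
I(H, D) = 166 + 20*D*H (I(H, D) = (20*D)*H + 166 = 20*D*H + 166 = 166 + 20*D*H)
sqrt(I(-82, -47) - 25817) = sqrt((166 + 20*(-47)*(-82)) - 25817) = sqrt((166 + 77080) - 25817) = sqrt(77246 - 25817) = sqrt(51429)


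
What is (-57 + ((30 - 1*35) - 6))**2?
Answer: 4624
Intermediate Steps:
(-57 + ((30 - 1*35) - 6))**2 = (-57 + ((30 - 35) - 6))**2 = (-57 + (-5 - 6))**2 = (-57 - 11)**2 = (-68)**2 = 4624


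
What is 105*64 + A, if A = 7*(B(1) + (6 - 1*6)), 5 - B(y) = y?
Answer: 6748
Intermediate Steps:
B(y) = 5 - y
A = 28 (A = 7*((5 - 1*1) + (6 - 1*6)) = 7*((5 - 1) + (6 - 6)) = 7*(4 + 0) = 7*4 = 28)
105*64 + A = 105*64 + 28 = 6720 + 28 = 6748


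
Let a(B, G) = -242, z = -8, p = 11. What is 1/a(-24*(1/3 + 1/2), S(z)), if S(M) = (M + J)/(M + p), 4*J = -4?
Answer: -1/242 ≈ -0.0041322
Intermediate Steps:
J = -1 (J = (¼)*(-4) = -1)
S(M) = (-1 + M)/(11 + M) (S(M) = (M - 1)/(M + 11) = (-1 + M)/(11 + M))
1/a(-24*(1/3 + 1/2), S(z)) = 1/(-242) = -1/242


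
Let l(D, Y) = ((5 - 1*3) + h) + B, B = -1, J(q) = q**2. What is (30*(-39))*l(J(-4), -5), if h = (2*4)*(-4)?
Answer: 36270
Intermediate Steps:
h = -32 (h = 8*(-4) = -32)
l(D, Y) = -31 (l(D, Y) = ((5 - 1*3) - 32) - 1 = ((5 - 3) - 32) - 1 = (2 - 32) - 1 = -30 - 1 = -31)
(30*(-39))*l(J(-4), -5) = (30*(-39))*(-31) = -1170*(-31) = 36270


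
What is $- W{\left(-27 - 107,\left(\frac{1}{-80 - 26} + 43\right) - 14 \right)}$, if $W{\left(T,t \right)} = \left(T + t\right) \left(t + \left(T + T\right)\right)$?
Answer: $- \frac{282003885}{11236} \approx -25098.0$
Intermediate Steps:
$W{\left(T,t \right)} = \left(T + t\right) \left(t + 2 T\right)$
$- W{\left(-27 - 107,\left(\frac{1}{-80 - 26} + 43\right) - 14 \right)} = - (\left(\left(\frac{1}{-80 - 26} + 43\right) - 14\right)^{2} + 2 \left(-27 - 107\right)^{2} + 3 \left(-27 - 107\right) \left(\left(\frac{1}{-80 - 26} + 43\right) - 14\right)) = - (\left(\left(\frac{1}{-106} + 43\right) - 14\right)^{2} + 2 \left(-27 - 107\right)^{2} + 3 \left(-27 - 107\right) \left(\left(\frac{1}{-106} + 43\right) - 14\right)) = - (\left(\left(- \frac{1}{106} + 43\right) - 14\right)^{2} + 2 \left(-134\right)^{2} + 3 \left(-134\right) \left(\left(- \frac{1}{106} + 43\right) - 14\right)) = - (\left(\frac{4557}{106} - 14\right)^{2} + 2 \cdot 17956 + 3 \left(-134\right) \left(\frac{4557}{106} - 14\right)) = - (\left(\frac{3073}{106}\right)^{2} + 35912 + 3 \left(-134\right) \frac{3073}{106}) = - (\frac{9443329}{11236} + 35912 - \frac{617673}{53}) = \left(-1\right) \frac{282003885}{11236} = - \frac{282003885}{11236}$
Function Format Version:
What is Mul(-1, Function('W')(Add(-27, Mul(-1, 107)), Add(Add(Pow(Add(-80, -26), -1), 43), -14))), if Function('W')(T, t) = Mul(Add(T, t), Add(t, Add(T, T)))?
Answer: Rational(-282003885, 11236) ≈ -25098.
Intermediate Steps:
Function('W')(T, t) = Mul(Add(T, t), Add(t, Mul(2, T)))
Mul(-1, Function('W')(Add(-27, Mul(-1, 107)), Add(Add(Pow(Add(-80, -26), -1), 43), -14))) = Mul(-1, Add(Pow(Add(Add(Pow(Add(-80, -26), -1), 43), -14), 2), Mul(2, Pow(Add(-27, Mul(-1, 107)), 2)), Mul(3, Add(-27, Mul(-1, 107)), Add(Add(Pow(Add(-80, -26), -1), 43), -14)))) = Mul(-1, Add(Pow(Add(Add(Pow(-106, -1), 43), -14), 2), Mul(2, Pow(Add(-27, -107), 2)), Mul(3, Add(-27, -107), Add(Add(Pow(-106, -1), 43), -14)))) = Mul(-1, Add(Pow(Add(Add(Rational(-1, 106), 43), -14), 2), Mul(2, Pow(-134, 2)), Mul(3, -134, Add(Add(Rational(-1, 106), 43), -14)))) = Mul(-1, Add(Pow(Add(Rational(4557, 106), -14), 2), Mul(2, 17956), Mul(3, -134, Add(Rational(4557, 106), -14)))) = Mul(-1, Add(Pow(Rational(3073, 106), 2), 35912, Mul(3, -134, Rational(3073, 106)))) = Mul(-1, Add(Rational(9443329, 11236), 35912, Rational(-617673, 53))) = Mul(-1, Rational(282003885, 11236)) = Rational(-282003885, 11236)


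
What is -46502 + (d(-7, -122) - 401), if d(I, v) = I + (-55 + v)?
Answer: -47087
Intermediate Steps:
d(I, v) = -55 + I + v
-46502 + (d(-7, -122) - 401) = -46502 + ((-55 - 7 - 122) - 401) = -46502 + (-184 - 401) = -46502 - 585 = -47087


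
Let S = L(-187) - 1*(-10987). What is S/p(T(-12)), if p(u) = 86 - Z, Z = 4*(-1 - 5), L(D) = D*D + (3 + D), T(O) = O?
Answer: 22886/55 ≈ 416.11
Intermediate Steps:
L(D) = 3 + D + D**2 (L(D) = D**2 + (3 + D) = 3 + D + D**2)
Z = -24 (Z = 4*(-6) = -24)
S = 45772 (S = (3 - 187 + (-187)**2) - 1*(-10987) = (3 - 187 + 34969) + 10987 = 34785 + 10987 = 45772)
p(u) = 110 (p(u) = 86 - 1*(-24) = 86 + 24 = 110)
S/p(T(-12)) = 45772/110 = 45772*(1/110) = 22886/55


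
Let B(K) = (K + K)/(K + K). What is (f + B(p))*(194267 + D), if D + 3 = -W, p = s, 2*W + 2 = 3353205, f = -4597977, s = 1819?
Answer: 6815752248900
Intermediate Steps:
W = 3353203/2 (W = -1 + (1/2)*3353205 = -1 + 3353205/2 = 3353203/2 ≈ 1.6766e+6)
p = 1819
D = -3353209/2 (D = -3 - 1*3353203/2 = -3 - 3353203/2 = -3353209/2 ≈ -1.6766e+6)
B(K) = 1 (B(K) = (2*K)/((2*K)) = (2*K)*(1/(2*K)) = 1)
(f + B(p))*(194267 + D) = (-4597977 + 1)*(194267 - 3353209/2) = -4597976*(-2964675/2) = 6815752248900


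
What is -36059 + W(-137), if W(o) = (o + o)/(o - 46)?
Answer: -6598523/183 ≈ -36058.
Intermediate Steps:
W(o) = 2*o/(-46 + o) (W(o) = (2*o)/(-46 + o) = 2*o/(-46 + o))
-36059 + W(-137) = -36059 + 2*(-137)/(-46 - 137) = -36059 + 2*(-137)/(-183) = -36059 + 2*(-137)*(-1/183) = -36059 + 274/183 = -6598523/183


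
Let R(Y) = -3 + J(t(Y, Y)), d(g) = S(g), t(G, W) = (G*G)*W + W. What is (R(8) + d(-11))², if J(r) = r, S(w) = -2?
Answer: 265225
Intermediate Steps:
t(G, W) = W + W*G² (t(G, W) = G²*W + W = W*G² + W = W + W*G²)
d(g) = -2
R(Y) = -3 + Y*(1 + Y²)
(R(8) + d(-11))² = ((-3 + 8 + 8³) - 2)² = ((-3 + 8 + 512) - 2)² = (517 - 2)² = 515² = 265225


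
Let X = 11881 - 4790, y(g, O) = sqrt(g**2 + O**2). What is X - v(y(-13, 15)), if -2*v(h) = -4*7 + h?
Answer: 7077 + sqrt(394)/2 ≈ 7086.9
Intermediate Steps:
y(g, O) = sqrt(O**2 + g**2)
v(h) = 14 - h/2 (v(h) = -(-4*7 + h)/2 = -(-28 + h)/2 = 14 - h/2)
X = 7091
X - v(y(-13, 15)) = 7091 - (14 - sqrt(15**2 + (-13)**2)/2) = 7091 - (14 - sqrt(225 + 169)/2) = 7091 - (14 - sqrt(394)/2) = 7091 + (-14 + sqrt(394)/2) = 7077 + sqrt(394)/2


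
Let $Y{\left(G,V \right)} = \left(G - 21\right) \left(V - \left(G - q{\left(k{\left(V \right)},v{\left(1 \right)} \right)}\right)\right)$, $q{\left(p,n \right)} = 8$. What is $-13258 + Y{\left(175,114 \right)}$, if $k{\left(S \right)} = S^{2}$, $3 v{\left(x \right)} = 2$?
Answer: $-21420$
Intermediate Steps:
$v{\left(x \right)} = \frac{2}{3}$ ($v{\left(x \right)} = \frac{1}{3} \cdot 2 = \frac{2}{3}$)
$Y{\left(G,V \right)} = \left(-21 + G\right) \left(8 + V - G\right)$ ($Y{\left(G,V \right)} = \left(G - 21\right) \left(V - \left(-8 + G\right)\right) = \left(-21 + G\right) \left(8 + V - G\right)$)
$-13258 + Y{\left(175,114 \right)} = -13258 - 8162 = -21420$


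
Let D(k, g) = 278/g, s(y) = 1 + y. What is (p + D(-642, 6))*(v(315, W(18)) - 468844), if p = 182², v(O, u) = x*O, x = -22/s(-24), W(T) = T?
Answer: -1072378500302/69 ≈ -1.5542e+10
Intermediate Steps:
x = 22/23 (x = -22/(1 - 24) = -22/(-23) = -22*(-1/23) = 22/23 ≈ 0.95652)
v(O, u) = 22*O/23
p = 33124
(p + D(-642, 6))*(v(315, W(18)) - 468844) = (33124 + 278/6)*((22/23)*315 - 468844) = (33124 + 278*(⅙))*(6930/23 - 468844) = (33124 + 139/3)*(-10776482/23) = (99511/3)*(-10776482/23) = -1072378500302/69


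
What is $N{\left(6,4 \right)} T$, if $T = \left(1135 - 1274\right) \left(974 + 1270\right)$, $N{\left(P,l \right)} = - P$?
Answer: $1871496$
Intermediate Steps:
$T = -311916$ ($T = \left(-139\right) 2244 = -311916$)
$N{\left(6,4 \right)} T = \left(-1\right) 6 \left(-311916\right) = \left(-6\right) \left(-311916\right) = 1871496$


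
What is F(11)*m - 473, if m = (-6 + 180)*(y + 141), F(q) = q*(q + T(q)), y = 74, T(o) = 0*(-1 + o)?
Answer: 4526137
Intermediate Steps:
T(o) = 0
F(q) = q² (F(q) = q*(q + 0) = q*q = q²)
m = 37410 (m = (-6 + 180)*(74 + 141) = 174*215 = 37410)
F(11)*m - 473 = 11²*37410 - 473 = 121*37410 - 473 = 4526610 - 473 = 4526137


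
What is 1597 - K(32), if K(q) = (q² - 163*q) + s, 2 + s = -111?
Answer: 5902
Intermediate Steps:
s = -113 (s = -2 - 111 = -113)
K(q) = -113 + q² - 163*q (K(q) = (q² - 163*q) - 113 = -113 + q² - 163*q)
1597 - K(32) = 1597 - (-113 + 32² - 163*32) = 1597 - (-113 + 1024 - 5216) = 1597 - 1*(-4305) = 1597 + 4305 = 5902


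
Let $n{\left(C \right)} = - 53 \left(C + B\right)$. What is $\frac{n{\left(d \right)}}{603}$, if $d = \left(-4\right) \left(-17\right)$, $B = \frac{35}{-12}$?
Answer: $- \frac{41393}{7236} \approx -5.7204$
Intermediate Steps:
$B = - \frac{35}{12}$ ($B = 35 \left(- \frac{1}{12}\right) = - \frac{35}{12} \approx -2.9167$)
$d = 68$
$n{\left(C \right)} = \frac{1855}{12} - 53 C$ ($n{\left(C \right)} = - 53 \left(C - \frac{35}{12}\right) = - 53 \left(- \frac{35}{12} + C\right) = \frac{1855}{12} - 53 C$)
$\frac{n{\left(d \right)}}{603} = \frac{\frac{1855}{12} - 3604}{603} = \left(\frac{1855}{12} - 3604\right) \frac{1}{603} = \left(- \frac{41393}{12}\right) \frac{1}{603} = - \frac{41393}{7236}$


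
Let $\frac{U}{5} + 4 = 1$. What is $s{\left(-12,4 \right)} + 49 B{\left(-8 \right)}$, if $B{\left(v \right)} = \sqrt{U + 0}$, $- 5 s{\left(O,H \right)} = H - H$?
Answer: $49 i \sqrt{15} \approx 189.78 i$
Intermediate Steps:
$U = -15$ ($U = -20 + 5 \cdot 1 = -20 + 5 = -15$)
$s{\left(O,H \right)} = 0$ ($s{\left(O,H \right)} = - \frac{H - H}{5} = \left(- \frac{1}{5}\right) 0 = 0$)
$B{\left(v \right)} = i \sqrt{15}$ ($B{\left(v \right)} = \sqrt{-15 + 0} = \sqrt{-15} = i \sqrt{15}$)
$s{\left(-12,4 \right)} + 49 B{\left(-8 \right)} = 0 + 49 i \sqrt{15} = 49 i \sqrt{15}$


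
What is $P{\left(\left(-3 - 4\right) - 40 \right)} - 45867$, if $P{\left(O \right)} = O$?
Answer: $-45914$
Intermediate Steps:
$P{\left(\left(-3 - 4\right) - 40 \right)} - 45867 = \left(\left(-3 - 4\right) - 40\right) - 45867 = \left(-7 - 40\right) - 45867 = -47 - 45867 = -45914$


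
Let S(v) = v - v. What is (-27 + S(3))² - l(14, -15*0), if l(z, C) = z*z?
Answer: 533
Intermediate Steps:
l(z, C) = z²
S(v) = 0
(-27 + S(3))² - l(14, -15*0) = (-27 + 0)² - 1*14² = (-27)² - 1*196 = 729 - 196 = 533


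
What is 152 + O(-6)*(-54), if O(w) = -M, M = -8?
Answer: -280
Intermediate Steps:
O(w) = 8 (O(w) = -1*(-8) = 8)
152 + O(-6)*(-54) = 152 + 8*(-54) = 152 - 432 = -280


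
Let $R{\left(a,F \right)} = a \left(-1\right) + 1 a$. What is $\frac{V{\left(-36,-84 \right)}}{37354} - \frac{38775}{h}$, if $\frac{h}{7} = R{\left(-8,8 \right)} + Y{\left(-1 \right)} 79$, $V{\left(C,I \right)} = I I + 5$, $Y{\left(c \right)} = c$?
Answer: $\frac{1452306083}{20656762} \approx 70.307$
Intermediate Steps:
$R{\left(a,F \right)} = 0$ ($R{\left(a,F \right)} = - a + a = 0$)
$V{\left(C,I \right)} = 5 + I^{2}$ ($V{\left(C,I \right)} = I^{2} + 5 = 5 + I^{2}$)
$h = -553$ ($h = 7 \left(0 - 79\right) = 7 \left(-79\right) = -553$)
$\frac{V{\left(-36,-84 \right)}}{37354} - \frac{38775}{h} = \frac{5 + \left(-84\right)^{2}}{37354} - \frac{38775}{-553} = \left(5 + 7056\right) \frac{1}{37354} - - \frac{38775}{553} = 7061 \cdot \frac{1}{37354} + \frac{38775}{553} = \frac{7061}{37354} + \frac{38775}{553} = \frac{1452306083}{20656762}$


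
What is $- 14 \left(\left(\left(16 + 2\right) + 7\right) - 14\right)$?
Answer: $-154$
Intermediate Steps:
$- 14 \left(\left(\left(16 + 2\right) + 7\right) - 14\right) = - 14 \left(\left(18 + 7\right) - 14\right) = - 14 \left(25 - 14\right) = \left(-14\right) 11 = -154$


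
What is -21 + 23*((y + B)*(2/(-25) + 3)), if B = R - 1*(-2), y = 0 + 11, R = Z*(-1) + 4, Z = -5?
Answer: 36413/25 ≈ 1456.5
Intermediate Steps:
R = 9 (R = -5*(-1) + 4 = 5 + 4 = 9)
y = 11
B = 11 (B = 9 - 1*(-2) = 9 + 2 = 11)
-21 + 23*((y + B)*(2/(-25) + 3)) = -21 + 23*((11 + 11)*(2/(-25) + 3)) = -21 + 23*(22*(2*(-1/25) + 3)) = -21 + 23*(22*(-2/25 + 3)) = -21 + 23*(22*(73/25)) = -21 + 23*(1606/25) = -21 + 36938/25 = 36413/25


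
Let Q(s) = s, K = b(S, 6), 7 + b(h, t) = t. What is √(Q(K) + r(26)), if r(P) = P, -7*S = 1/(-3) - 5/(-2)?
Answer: 5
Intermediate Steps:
S = -13/42 (S = -(1/(-3) - 5/(-2))/7 = -(1*(-⅓) - 5*(-½))/7 = -(-⅓ + 5/2)/7 = -⅐*13/6 = -13/42 ≈ -0.30952)
b(h, t) = -7 + t
K = -1 (K = -7 + 6 = -1)
√(Q(K) + r(26)) = √(-1 + 26) = √25 = 5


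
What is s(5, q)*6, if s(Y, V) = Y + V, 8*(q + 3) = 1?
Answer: 51/4 ≈ 12.750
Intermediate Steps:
q = -23/8 (q = -3 + (1/8)*1 = -3 + 1/8 = -23/8 ≈ -2.8750)
s(Y, V) = V + Y
s(5, q)*6 = (-23/8 + 5)*6 = (17/8)*6 = 51/4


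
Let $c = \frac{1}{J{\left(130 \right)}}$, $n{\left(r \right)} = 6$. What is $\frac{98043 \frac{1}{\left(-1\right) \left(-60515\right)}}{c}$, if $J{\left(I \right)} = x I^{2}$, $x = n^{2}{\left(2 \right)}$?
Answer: $\frac{917682480}{931} \approx 9.857 \cdot 10^{5}$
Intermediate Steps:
$x = 36$ ($x = 6^{2} = 36$)
$J{\left(I \right)} = 36 I^{2}$
$c = \frac{1}{608400}$ ($c = \frac{1}{36 \cdot 130^{2}} = \frac{1}{36 \cdot 16900} = \frac{1}{608400} \approx 1.6437 \cdot 10^{-6}$)
$\frac{98043 \frac{1}{\left(-1\right) \left(-60515\right)}}{c} = \frac{98043}{\left(-1\right) \left(-60515\right)} \frac{1}{\frac{1}{608400}} = \frac{98043}{60515} \cdot 608400 = \frac{917682480}{931}$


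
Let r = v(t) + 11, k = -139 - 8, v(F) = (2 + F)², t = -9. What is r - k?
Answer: 207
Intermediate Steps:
k = -147
r = 60 (r = (2 - 9)² + 11 = (-7)² + 11 = 49 + 11 = 60)
r - k = 60 - 1*(-147) = 60 + 147 = 207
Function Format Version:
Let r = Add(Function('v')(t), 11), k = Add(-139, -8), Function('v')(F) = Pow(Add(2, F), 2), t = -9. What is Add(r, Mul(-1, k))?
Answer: 207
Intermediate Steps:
k = -147
r = 60 (r = Add(Pow(Add(2, -9), 2), 11) = Add(Pow(-7, 2), 11) = Add(49, 11) = 60)
Add(r, Mul(-1, k)) = Add(60, Mul(-1, -147)) = Add(60, 147) = 207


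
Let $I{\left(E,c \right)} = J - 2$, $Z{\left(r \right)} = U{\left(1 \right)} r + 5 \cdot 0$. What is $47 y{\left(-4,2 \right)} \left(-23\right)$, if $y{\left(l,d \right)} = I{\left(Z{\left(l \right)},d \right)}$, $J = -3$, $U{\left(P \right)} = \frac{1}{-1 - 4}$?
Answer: $5405$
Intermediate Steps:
$U{\left(P \right)} = - \frac{1}{5}$ ($U{\left(P \right)} = \frac{1}{-5} = - \frac{1}{5}$)
$Z{\left(r \right)} = - \frac{r}{5}$ ($Z{\left(r \right)} = - \frac{r}{5} + 5 \cdot 0 = - \frac{r}{5} + 0 = - \frac{r}{5}$)
$I{\left(E,c \right)} = -5$ ($I{\left(E,c \right)} = -3 - 2 = -5$)
$y{\left(l,d \right)} = -5$
$47 y{\left(-4,2 \right)} \left(-23\right) = 47 \left(-5\right) \left(-23\right) = \left(-235\right) \left(-23\right) = 5405$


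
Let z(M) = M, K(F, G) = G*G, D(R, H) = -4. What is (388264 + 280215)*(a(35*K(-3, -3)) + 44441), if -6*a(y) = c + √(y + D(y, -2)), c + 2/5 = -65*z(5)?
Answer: 892323872503/30 - 668479*√311/6 ≈ 2.9742e+10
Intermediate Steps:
K(F, G) = G²
c = -1627/5 (c = -⅖ - 65*5 = -⅖ - 325 = -1627/5 ≈ -325.40)
a(y) = 1627/30 - √(-4 + y)/6 (a(y) = -(-1627/5 + √(y - 4))/6 = -(-1627/5 + √(-4 + y))/6 = 1627/30 - √(-4 + y)/6)
(388264 + 280215)*(a(35*K(-3, -3)) + 44441) = (388264 + 280215)*((1627/30 - √(-4 + 35*(-3)²)/6) + 44441) = 668479*((1627/30 - √(-4 + 35*9)/6) + 44441) = 668479*((1627/30 - √(-4 + 315)/6) + 44441) = 668479*((1627/30 - √311/6) + 44441) = 668479*(1334857/30 - √311/6) = 892323872503/30 - 668479*√311/6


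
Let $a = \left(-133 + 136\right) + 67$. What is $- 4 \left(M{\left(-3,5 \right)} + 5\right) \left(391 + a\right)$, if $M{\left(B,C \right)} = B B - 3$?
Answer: $-20284$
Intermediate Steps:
$M{\left(B,C \right)} = -3 + B^{2}$ ($M{\left(B,C \right)} = B^{2} - 3 = -3 + B^{2}$)
$a = 70$ ($a = 3 + 67 = 70$)
$- 4 \left(M{\left(-3,5 \right)} + 5\right) \left(391 + a\right) = - 4 \left(\left(-3 + \left(-3\right)^{2}\right) + 5\right) \left(391 + 70\right) = - 4 \left(\left(-3 + 9\right) + 5\right) 461 = - 4 \left(6 + 5\right) 461 = \left(-4\right) 11 \cdot 461 = \left(-44\right) 461 = -20284$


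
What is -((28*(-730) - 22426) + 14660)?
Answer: 28206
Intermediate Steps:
-((28*(-730) - 22426) + 14660) = -((-20440 - 22426) + 14660) = -(-42866 + 14660) = -1*(-28206) = 28206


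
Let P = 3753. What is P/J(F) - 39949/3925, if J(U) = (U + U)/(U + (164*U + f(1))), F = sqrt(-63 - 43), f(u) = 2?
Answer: 2430456727/7850 - 3753*I*sqrt(106)/106 ≈ 3.0961e+5 - 364.52*I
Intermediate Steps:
F = I*sqrt(106) (F = sqrt(-106) = I*sqrt(106) ≈ 10.296*I)
J(U) = 2*U/(2 + 165*U) (J(U) = (U + U)/(U + (164*U + 2)) = (2*U)/(U + (2 + 164*U)) = (2*U)/(2 + 165*U) = 2*U/(2 + 165*U))
P/J(F) - 39949/3925 = 3753/((2*(I*sqrt(106))/(2 + 165*(I*sqrt(106))))) - 39949/3925 = 3753/((2*(I*sqrt(106))/(2 + 165*I*sqrt(106)))) - 39949*1/3925 = 3753/((2*I*sqrt(106)/(2 + 165*I*sqrt(106)))) - 39949/3925 = 3753*(-I*sqrt(106)*(2 + 165*I*sqrt(106))/212) - 39949/3925 = -3753*I*sqrt(106)*(2 + 165*I*sqrt(106))/212 - 39949/3925 = -39949/3925 - 3753*I*sqrt(106)*(2 + 165*I*sqrt(106))/212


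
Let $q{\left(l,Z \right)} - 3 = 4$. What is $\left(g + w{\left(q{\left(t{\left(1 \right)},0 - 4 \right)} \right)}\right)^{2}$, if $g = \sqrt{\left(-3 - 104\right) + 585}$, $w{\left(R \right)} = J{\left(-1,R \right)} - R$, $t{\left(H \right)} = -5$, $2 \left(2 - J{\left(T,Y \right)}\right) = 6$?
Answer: $\left(8 - \sqrt{478}\right)^{2} \approx 192.19$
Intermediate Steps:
$J{\left(T,Y \right)} = -1$ ($J{\left(T,Y \right)} = 2 - 3 = -1$)
$q{\left(l,Z \right)} = 7$ ($q{\left(l,Z \right)} = 3 + 4 = 7$)
$w{\left(R \right)} = -1 - R$
$g = \sqrt{478}$ ($g = \sqrt{\left(-3 - 104\right) + 585} = \sqrt{-107 + 585} = \sqrt{478} \approx 21.863$)
$\left(g + w{\left(q{\left(t{\left(1 \right)},0 - 4 \right)} \right)}\right)^{2} = \left(\sqrt{478} - 8\right)^{2} = \left(-8 + \sqrt{478}\right)^{2}$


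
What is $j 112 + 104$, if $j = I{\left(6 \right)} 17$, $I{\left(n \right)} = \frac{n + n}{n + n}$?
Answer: $2008$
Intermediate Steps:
$I{\left(n \right)} = 1$ ($I{\left(n \right)} = \frac{2 n}{2 n} = 2 n \frac{1}{2 n} = 1$)
$j = 17$ ($j = 1 \cdot 17 = 17$)
$j 112 + 104 = 17 \cdot 112 + 104 = 1904 + 104 = 2008$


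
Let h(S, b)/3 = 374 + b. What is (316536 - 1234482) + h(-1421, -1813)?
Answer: -922263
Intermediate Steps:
h(S, b) = 1122 + 3*b (h(S, b) = 3*(374 + b) = 1122 + 3*b)
(316536 - 1234482) + h(-1421, -1813) = (316536 - 1234482) + (1122 + 3*(-1813)) = -917946 + (1122 - 5439) = -917946 - 4317 = -922263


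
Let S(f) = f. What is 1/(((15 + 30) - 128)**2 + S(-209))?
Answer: 1/6680 ≈ 0.00014970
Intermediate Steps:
1/(((15 + 30) - 128)**2 + S(-209)) = 1/(((15 + 30) - 128)**2 - 209) = 1/((45 - 128)**2 - 209) = 1/((-83)**2 - 209) = 1/(6889 - 209) = 1/6680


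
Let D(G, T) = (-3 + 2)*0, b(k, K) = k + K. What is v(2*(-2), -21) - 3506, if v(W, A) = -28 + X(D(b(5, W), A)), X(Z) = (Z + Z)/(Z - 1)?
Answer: -3534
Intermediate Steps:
b(k, K) = K + k
D(G, T) = 0 (D(G, T) = -1*0 = 0)
X(Z) = 2*Z/(-1 + Z) (X(Z) = (2*Z)/(-1 + Z) = 2*Z/(-1 + Z))
v(W, A) = -28 (v(W, A) = -28 + 2*0/(-1 + 0) = -28 + 2*0/(-1) = -28 + 2*0*(-1) = -28 + 0 = -28)
v(2*(-2), -21) - 3506 = -28 - 3506 = -3534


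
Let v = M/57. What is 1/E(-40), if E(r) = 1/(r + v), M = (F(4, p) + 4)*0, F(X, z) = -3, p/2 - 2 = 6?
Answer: -40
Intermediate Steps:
p = 16 (p = 4 + 2*6 = 4 + 12 = 16)
M = 0 (M = (-3 + 4)*0 = 1*0 = 0)
v = 0 (v = 0/57 = 0*(1/57) = 0)
E(r) = 1/r (E(r) = 1/(r + 0) = 1/r)
1/E(-40) = 1/(1/(-40)) = 1/(-1/40) = -40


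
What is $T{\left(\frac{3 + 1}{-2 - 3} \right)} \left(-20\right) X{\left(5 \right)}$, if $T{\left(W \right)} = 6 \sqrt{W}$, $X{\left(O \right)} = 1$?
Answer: $- 48 i \sqrt{5} \approx - 107.33 i$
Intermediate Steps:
$T{\left(\frac{3 + 1}{-2 - 3} \right)} \left(-20\right) X{\left(5 \right)} = 6 \sqrt{\frac{3 + 1}{-2 - 3}} \left(-20\right) 1 = 6 \sqrt{\frac{4}{-5}} \left(-20\right) 1 = 6 \sqrt{4 \left(- \frac{1}{5}\right)} \left(-20\right) 1 = 6 \sqrt{- \frac{4}{5}} \left(-20\right) 1 = 6 \frac{2 i \sqrt{5}}{5} \left(-20\right) 1 = \frac{12 i \sqrt{5}}{5} \left(-20\right) 1 = - 48 i \sqrt{5} \cdot 1 = - 48 i \sqrt{5}$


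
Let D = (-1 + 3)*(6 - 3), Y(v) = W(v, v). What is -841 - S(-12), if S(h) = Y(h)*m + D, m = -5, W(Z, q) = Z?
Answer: -907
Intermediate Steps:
Y(v) = v
D = 6 (D = 2*3 = 6)
S(h) = 6 - 5*h (S(h) = h*(-5) + 6 = -5*h + 6 = 6 - 5*h)
-841 - S(-12) = -841 - (6 - 5*(-12)) = -841 - (6 + 60) = -841 - 1*66 = -841 - 66 = -907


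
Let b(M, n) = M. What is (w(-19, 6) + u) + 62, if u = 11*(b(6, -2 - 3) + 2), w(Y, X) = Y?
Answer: 131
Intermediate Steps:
u = 88 (u = 11*(6 + 2) = 11*8 = 88)
(w(-19, 6) + u) + 62 = (-19 + 88) + 62 = 69 + 62 = 131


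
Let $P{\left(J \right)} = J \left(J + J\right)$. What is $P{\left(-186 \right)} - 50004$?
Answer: $19188$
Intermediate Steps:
$P{\left(J \right)} = 2 J^{2}$ ($P{\left(J \right)} = J 2 J = 2 J^{2}$)
$P{\left(-186 \right)} - 50004 = 2 \left(-186\right)^{2} - 50004 = 2 \cdot 34596 - 50004 = 69192 - 50004 = 19188$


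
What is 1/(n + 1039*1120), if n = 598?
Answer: 1/1164278 ≈ 8.5890e-7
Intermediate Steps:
1/(n + 1039*1120) = 1/(598 + 1039*1120) = 1/(598 + 1163680) = 1/1164278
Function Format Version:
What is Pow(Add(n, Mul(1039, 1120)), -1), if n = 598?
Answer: Rational(1, 1164278) ≈ 8.5890e-7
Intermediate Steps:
Pow(Add(n, Mul(1039, 1120)), -1) = Pow(Add(598, Mul(1039, 1120)), -1) = Pow(Add(598, 1163680), -1) = Pow(1164278, -1) = Rational(1, 1164278)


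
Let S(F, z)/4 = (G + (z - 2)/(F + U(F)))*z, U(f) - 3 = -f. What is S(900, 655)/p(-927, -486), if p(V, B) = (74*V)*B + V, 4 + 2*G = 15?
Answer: 17030/971001 ≈ 0.017539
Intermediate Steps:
U(f) = 3 - f
G = 11/2 (G = -2 + (½)*15 = -2 + 15/2 = 11/2 ≈ 5.5000)
p(V, B) = V + 74*B*V (p(V, B) = 74*B*V + V = V + 74*B*V)
S(F, z) = 4*z*(29/6 + z/3) (S(F, z) = 4*((11/2 + (z - 2)/(F + (3 - F)))*z) = 4*((11/2 + (-2 + z)/3)*z) = 4*((11/2 + (-2 + z)*(⅓))*z) = 4*((11/2 + (-⅔ + z/3))*z) = 4*((29/6 + z/3)*z) = 4*(z*(29/6 + z/3)) = 4*z*(29/6 + z/3))
S(900, 655)/p(-927, -486) = ((⅔)*655*(29 + 2*655))/((-927*(1 + 74*(-486)))) = ((⅔)*655*(29 + 1310))/((-927*(1 - 35964))) = ((⅔)*655*1339)/((-927*(-35963))) = (1754090/3)/33337701 = (1754090/3)*(1/33337701) = 17030/971001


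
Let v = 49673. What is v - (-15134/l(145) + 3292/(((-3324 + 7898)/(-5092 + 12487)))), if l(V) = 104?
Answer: 5291664741/118924 ≈ 44496.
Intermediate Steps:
v - (-15134/l(145) + 3292/(((-3324 + 7898)/(-5092 + 12487)))) = 49673 - (-15134/104 + 3292/(((-3324 + 7898)/(-5092 + 12487)))) = 49673 - (-15134*1/104 + 3292/((4574/7395))) = 49673 - (-7567/52 + 3292/((4574*(1/7395)))) = 49673 - (-7567/52 + 3292/(4574/7395)) = 49673 - (-7567/52 + 3292*(7395/4574)) = 49673 - (-7567/52 + 12172170/2287) = 49673 - 1*615647111/118924 = 49673 - 615647111/118924 = 5291664741/118924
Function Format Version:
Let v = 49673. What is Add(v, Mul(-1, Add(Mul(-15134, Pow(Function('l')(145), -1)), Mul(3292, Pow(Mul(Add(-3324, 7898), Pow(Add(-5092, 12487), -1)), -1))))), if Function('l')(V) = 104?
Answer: Rational(5291664741, 118924) ≈ 44496.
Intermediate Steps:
Add(v, Mul(-1, Add(Mul(-15134, Pow(Function('l')(145), -1)), Mul(3292, Pow(Mul(Add(-3324, 7898), Pow(Add(-5092, 12487), -1)), -1))))) = Add(49673, Mul(-1, Add(Mul(-15134, Pow(104, -1)), Mul(3292, Pow(Mul(Add(-3324, 7898), Pow(Add(-5092, 12487), -1)), -1))))) = Add(49673, Mul(-1, Add(Mul(-15134, Rational(1, 104)), Mul(3292, Pow(Mul(4574, Pow(7395, -1)), -1))))) = Add(49673, Mul(-1, Add(Rational(-7567, 52), Mul(3292, Pow(Mul(4574, Rational(1, 7395)), -1))))) = Add(49673, Mul(-1, Add(Rational(-7567, 52), Mul(3292, Pow(Rational(4574, 7395), -1))))) = Add(49673, Mul(-1, Add(Rational(-7567, 52), Mul(3292, Rational(7395, 4574))))) = Add(49673, Mul(-1, Add(Rational(-7567, 52), Rational(12172170, 2287)))) = Add(49673, Mul(-1, Rational(615647111, 118924))) = Add(49673, Rational(-615647111, 118924)) = Rational(5291664741, 118924)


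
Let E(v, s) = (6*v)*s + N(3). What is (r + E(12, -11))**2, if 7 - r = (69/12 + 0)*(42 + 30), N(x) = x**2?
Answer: 1416100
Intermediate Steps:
E(v, s) = 9 + 6*s*v (E(v, s) = (6*v)*s + 3**2 = 6*s*v + 9 = 9 + 6*s*v)
r = -407 (r = 7 - (69/12 + 0)*(42 + 30) = 7 - (69*(1/12) + 0)*72 = 7 - (23/4 + 0)*72 = 7 - 23*72/4 = 7 - 1*414 = 7 - 414 = -407)
(r + E(12, -11))**2 = (-407 + (9 + 6*(-11)*12))**2 = (-407 + (9 - 792))**2 = (-407 - 783)**2 = (-1190)**2 = 1416100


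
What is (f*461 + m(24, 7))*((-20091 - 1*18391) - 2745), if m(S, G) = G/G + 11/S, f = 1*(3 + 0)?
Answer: -1369849529/24 ≈ -5.7077e+7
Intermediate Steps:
f = 3 (f = 1*3 = 3)
m(S, G) = 1 + 11/S
(f*461 + m(24, 7))*((-20091 - 1*18391) - 2745) = (3*461 + (11 + 24)/24)*((-20091 - 1*18391) - 2745) = (1383 + (1/24)*35)*((-20091 - 18391) - 2745) = (1383 + 35/24)*(-38482 - 2745) = (33227/24)*(-41227) = -1369849529/24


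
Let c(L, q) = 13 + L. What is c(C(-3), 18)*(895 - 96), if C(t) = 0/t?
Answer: 10387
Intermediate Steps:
C(t) = 0
c(C(-3), 18)*(895 - 96) = (13 + 0)*(895 - 96) = 13*799 = 10387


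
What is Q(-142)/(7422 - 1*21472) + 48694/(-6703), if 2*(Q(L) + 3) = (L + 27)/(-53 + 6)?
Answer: -64309046399/8852652100 ≈ -7.2644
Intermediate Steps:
Q(L) = -309/94 - L/94 (Q(L) = -3 + ((L + 27)/(-53 + 6))/2 = -3 + ((27 + L)/(-47))/2 = -3 + ((27 + L)*(-1/47))/2 = -3 + (-27/47 - L/47)/2 = -3 + (-27/94 - L/94) = -309/94 - L/94)
Q(-142)/(7422 - 1*21472) + 48694/(-6703) = (-309/94 - 1/94*(-142))/(7422 - 1*21472) + 48694/(-6703) = (-309/94 + 71/47)/(7422 - 21472) + 48694*(-1/6703) = -167/94/(-14050) - 48694/6703 = -167/94*(-1/14050) - 48694/6703 = 167/1320700 - 48694/6703 = -64309046399/8852652100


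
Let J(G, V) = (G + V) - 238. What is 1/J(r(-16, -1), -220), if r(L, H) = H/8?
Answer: -8/3665 ≈ -0.0021828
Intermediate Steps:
r(L, H) = H/8 (r(L, H) = H*(⅛) = H/8)
J(G, V) = -238 + G + V
1/J(r(-16, -1), -220) = 1/(-238 + (⅛)*(-1) - 220) = 1/(-238 - ⅛ - 220) = 1/(-3665/8) = -8/3665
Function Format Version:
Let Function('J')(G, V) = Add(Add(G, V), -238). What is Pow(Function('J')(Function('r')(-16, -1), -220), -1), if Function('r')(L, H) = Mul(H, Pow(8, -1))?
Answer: Rational(-8, 3665) ≈ -0.0021828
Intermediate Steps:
Function('r')(L, H) = Mul(Rational(1, 8), H) (Function('r')(L, H) = Mul(H, Rational(1, 8)) = Mul(Rational(1, 8), H))
Function('J')(G, V) = Add(-238, G, V)
Pow(Function('J')(Function('r')(-16, -1), -220), -1) = Pow(Add(-238, Mul(Rational(1, 8), -1), -220), -1) = Pow(Add(-238, Rational(-1, 8), -220), -1) = Pow(Rational(-3665, 8), -1) = Rational(-8, 3665)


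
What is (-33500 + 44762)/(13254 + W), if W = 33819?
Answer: 3754/15691 ≈ 0.23925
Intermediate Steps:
(-33500 + 44762)/(13254 + W) = (-33500 + 44762)/(13254 + 33819) = 11262/47073 = 11262*(1/47073) = 3754/15691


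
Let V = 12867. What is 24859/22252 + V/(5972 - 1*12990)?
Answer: -55928011/78082268 ≈ -0.71627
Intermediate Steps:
24859/22252 + V/(5972 - 1*12990) = 24859/22252 + 12867/(5972 - 1*12990) = 24859*(1/22252) + 12867/(5972 - 12990) = 24859/22252 + 12867/(-7018) = 24859/22252 + 12867*(-1/7018) = 24859/22252 - 12867/7018 = -55928011/78082268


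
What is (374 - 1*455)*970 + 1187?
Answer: -77383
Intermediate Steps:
(374 - 1*455)*970 + 1187 = (374 - 455)*970 + 1187 = -81*970 + 1187 = -78570 + 1187 = -77383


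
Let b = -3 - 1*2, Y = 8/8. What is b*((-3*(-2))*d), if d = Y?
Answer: -30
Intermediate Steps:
Y = 1 (Y = 8*(1/8) = 1)
d = 1
b = -5 (b = -3 - 2 = -5)
b*((-3*(-2))*d) = -5*(-3*(-2)) = -30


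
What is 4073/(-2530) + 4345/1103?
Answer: 6500331/2790590 ≈ 2.3294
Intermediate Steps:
4073/(-2530) + 4345/1103 = 4073*(-1/2530) + 4345*(1/1103) = -4073/2530 + 4345/1103 = 6500331/2790590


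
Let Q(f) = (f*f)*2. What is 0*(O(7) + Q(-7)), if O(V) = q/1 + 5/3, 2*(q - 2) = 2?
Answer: 0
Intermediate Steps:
q = 3 (q = 2 + (1/2)*2 = 2 + 1 = 3)
Q(f) = 2*f**2 (Q(f) = f**2*2 = 2*f**2)
O(V) = 14/3 (O(V) = 3/1 + 5/3 = 3*1 + 5*(1/3) = 3 + 5/3 = 14/3)
0*(O(7) + Q(-7)) = 0*(14/3 + 2*(-7)**2) = 0*(14/3 + 2*49) = 0*(14/3 + 98) = 0*(308/3) = 0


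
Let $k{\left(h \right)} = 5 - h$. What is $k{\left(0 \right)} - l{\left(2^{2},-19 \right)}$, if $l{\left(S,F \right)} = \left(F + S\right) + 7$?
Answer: $13$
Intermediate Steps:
$l{\left(S,F \right)} = 7 + F + S$
$k{\left(0 \right)} - l{\left(2^{2},-19 \right)} = \left(5 - 0\right) - \left(7 - 19 + 2^{2}\right) = \left(5 + 0\right) - \left(7 - 19 + 4\right) = 5 - -8 = 5 + 8 = 13$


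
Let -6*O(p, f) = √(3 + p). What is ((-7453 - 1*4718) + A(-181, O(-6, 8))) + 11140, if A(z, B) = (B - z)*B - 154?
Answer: -14221/12 - 181*I*√3/6 ≈ -1185.1 - 52.25*I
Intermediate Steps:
O(p, f) = -√(3 + p)/6
A(z, B) = -154 + B*(B - z) (A(z, B) = B*(B - z) - 154 = -154 + B*(B - z))
((-7453 - 1*4718) + A(-181, O(-6, 8))) + 11140 = ((-7453 - 1*4718) + (-154 + (-√(3 - 6)/6)² - 1*(-√(3 - 6)/6)*(-181))) + 11140 = ((-7453 - 4718) + (-154 + (-I*√3/6)² - 1*(-I*√3/6)*(-181))) + 11140 = (-12171 + (-154 + (-I*√3/6)² - 1*(-I*√3/6)*(-181))) + 11140 = (-12171 + (-154 - 1/12 - 181*I*√3/6)) + 11140 = (-12171 + (-1849/12 - 181*I*√3/6)) + 11140 = (-147901/12 - 181*I*√3/6) + 11140 = -14221/12 - 181*I*√3/6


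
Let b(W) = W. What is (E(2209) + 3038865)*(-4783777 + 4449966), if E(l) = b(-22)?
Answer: -1014399220673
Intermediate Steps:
E(l) = -22
(E(2209) + 3038865)*(-4783777 + 4449966) = (-22 + 3038865)*(-4783777 + 4449966) = 3038843*(-333811) = -1014399220673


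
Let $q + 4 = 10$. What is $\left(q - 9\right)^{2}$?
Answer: $9$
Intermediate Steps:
$q = 6$ ($q = -4 + 10 = 6$)
$\left(q - 9\right)^{2} = \left(6 - 9\right)^{2} = \left(-3\right)^{2} = 9$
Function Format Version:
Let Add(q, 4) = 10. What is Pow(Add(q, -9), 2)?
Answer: 9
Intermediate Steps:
q = 6 (q = Add(-4, 10) = 6)
Pow(Add(q, -9), 2) = Pow(Add(6, -9), 2) = Pow(-3, 2) = 9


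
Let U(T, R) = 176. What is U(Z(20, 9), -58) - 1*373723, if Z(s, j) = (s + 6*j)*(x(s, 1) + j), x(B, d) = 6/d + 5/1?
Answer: -373547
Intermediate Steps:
x(B, d) = 5 + 6/d (x(B, d) = 6/d + 5*1 = 6/d + 5 = 5 + 6/d)
Z(s, j) = (11 + j)*(s + 6*j) (Z(s, j) = (s + 6*j)*((5 + 6/1) + j) = (s + 6*j)*((5 + 6*1) + j) = (s + 6*j)*((5 + 6) + j) = (s + 6*j)*(11 + j) = (11 + j)*(s + 6*j))
U(Z(20, 9), -58) - 1*373723 = 176 - 1*373723 = 176 - 373723 = -373547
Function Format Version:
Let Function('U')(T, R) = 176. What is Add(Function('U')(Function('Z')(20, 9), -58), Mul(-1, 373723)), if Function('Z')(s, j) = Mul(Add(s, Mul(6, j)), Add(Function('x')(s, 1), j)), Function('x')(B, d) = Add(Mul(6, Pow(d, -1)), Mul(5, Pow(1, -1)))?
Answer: -373547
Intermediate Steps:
Function('x')(B, d) = Add(5, Mul(6, Pow(d, -1))) (Function('x')(B, d) = Add(Mul(6, Pow(d, -1)), Mul(5, 1)) = Add(Mul(6, Pow(d, -1)), 5) = Add(5, Mul(6, Pow(d, -1))))
Function('Z')(s, j) = Mul(Add(11, j), Add(s, Mul(6, j))) (Function('Z')(s, j) = Mul(Add(s, Mul(6, j)), Add(Add(5, Mul(6, Pow(1, -1))), j)) = Mul(Add(s, Mul(6, j)), Add(Add(5, Mul(6, 1)), j)) = Mul(Add(s, Mul(6, j)), Add(Add(5, 6), j)) = Mul(Add(s, Mul(6, j)), Add(11, j)) = Mul(Add(11, j), Add(s, Mul(6, j))))
Add(Function('U')(Function('Z')(20, 9), -58), Mul(-1, 373723)) = Add(176, Mul(-1, 373723)) = Add(176, -373723) = -373547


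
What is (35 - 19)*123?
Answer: 1968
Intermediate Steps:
(35 - 19)*123 = 16*123 = 1968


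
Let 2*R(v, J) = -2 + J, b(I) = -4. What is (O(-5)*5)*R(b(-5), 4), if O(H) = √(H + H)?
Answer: 5*I*√10 ≈ 15.811*I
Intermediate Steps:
R(v, J) = -1 + J/2 (R(v, J) = (-2 + J)/2 = -1 + J/2)
O(H) = √2*√H (O(H) = √(2*H) = √2*√H)
(O(-5)*5)*R(b(-5), 4) = ((√2*√(-5))*5)*(-1 + (½)*4) = ((√2*(I*√5))*5)*(-1 + 2) = ((I*√10)*5)*1 = (5*I*√10)*1 = 5*I*√10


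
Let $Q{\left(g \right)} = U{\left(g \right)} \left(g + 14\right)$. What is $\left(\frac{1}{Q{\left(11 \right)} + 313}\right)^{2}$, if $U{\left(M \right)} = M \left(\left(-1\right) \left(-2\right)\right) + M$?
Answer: $\frac{1}{1295044} \approx 7.7217 \cdot 10^{-7}$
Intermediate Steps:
$U{\left(M \right)} = 3 M$ ($U{\left(M \right)} = M 2 + M = 2 M + M = 3 M$)
$Q{\left(g \right)} = 3 g \left(14 + g\right)$ ($Q{\left(g \right)} = 3 g \left(g + 14\right) = 3 g \left(14 + g\right)$)
$\left(\frac{1}{Q{\left(11 \right)} + 313}\right)^{2} = \left(\frac{1}{3 \cdot 11 \left(14 + 11\right) + 313}\right)^{2} = \left(\frac{1}{3 \cdot 11 \cdot 25 + 313}\right)^{2} = \left(\frac{1}{825 + 313}\right)^{2} = \left(\frac{1}{1138}\right)^{2} = \frac{1}{1295044}$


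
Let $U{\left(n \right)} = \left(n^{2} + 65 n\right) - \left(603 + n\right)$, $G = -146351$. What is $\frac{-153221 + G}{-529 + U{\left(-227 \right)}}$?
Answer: $- \frac{299572}{35869} \approx -8.3518$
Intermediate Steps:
$U{\left(n \right)} = -603 + n^{2} + 64 n$
$\frac{-153221 + G}{-529 + U{\left(-227 \right)}} = \frac{-153221 - 146351}{-529 + \left(-603 + \left(-227\right)^{2} + 64 \left(-227\right)\right)} = - \frac{299572}{-529 - -36398} = - \frac{299572}{-529 + 36398} = - \frac{299572}{35869}$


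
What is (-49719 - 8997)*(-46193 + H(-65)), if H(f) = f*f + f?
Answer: 2468009628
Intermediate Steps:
H(f) = f + f**2 (H(f) = f**2 + f = f + f**2)
(-49719 - 8997)*(-46193 + H(-65)) = (-49719 - 8997)*(-46193 - 65*(1 - 65)) = -58716*(-46193 - 65*(-64)) = -58716*(-46193 + 4160) = -58716*(-42033) = 2468009628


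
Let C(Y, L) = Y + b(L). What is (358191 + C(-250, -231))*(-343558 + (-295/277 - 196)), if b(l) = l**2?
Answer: -39164239369206/277 ≈ -1.4139e+11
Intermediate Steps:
C(Y, L) = Y + L**2
(358191 + C(-250, -231))*(-343558 + (-295/277 - 196)) = (358191 + (-250 + (-231)**2))*(-343558 + (-295/277 - 196)) = (358191 + (-250 + 53361))*(-343558 + ((1/277)*(-295) - 196)) = (358191 + 53111)*(-343558 + (-295/277 - 196)) = 411302*(-343558 - 54587/277) = 411302*(-95220153/277) = -39164239369206/277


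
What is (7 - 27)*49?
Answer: -980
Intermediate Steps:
(7 - 27)*49 = -20*49 = -980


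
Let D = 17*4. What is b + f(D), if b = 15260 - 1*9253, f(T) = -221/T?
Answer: 24015/4 ≈ 6003.8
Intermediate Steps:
D = 68
b = 6007 (b = 15260 - 9253 = 6007)
b + f(D) = 6007 - 221/68 = 6007 - 221*1/68 = 6007 - 13/4 = 24015/4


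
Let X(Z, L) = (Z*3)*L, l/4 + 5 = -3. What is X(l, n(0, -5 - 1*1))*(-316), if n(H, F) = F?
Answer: -182016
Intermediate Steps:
l = -32 (l = -20 + 4*(-3) = -20 - 12 = -32)
X(Z, L) = 3*L*Z (X(Z, L) = (3*Z)*L = 3*L*Z)
X(l, n(0, -5 - 1*1))*(-316) = (3*(-5 - 1*1)*(-32))*(-316) = (3*(-5 - 1)*(-32))*(-316) = (3*(-6)*(-32))*(-316) = 576*(-316) = -182016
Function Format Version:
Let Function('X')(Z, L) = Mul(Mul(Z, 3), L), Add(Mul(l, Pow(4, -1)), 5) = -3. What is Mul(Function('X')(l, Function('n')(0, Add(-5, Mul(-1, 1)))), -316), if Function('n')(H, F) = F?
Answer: -182016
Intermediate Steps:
l = -32 (l = Add(-20, Mul(4, -3)) = Add(-20, -12) = -32)
Function('X')(Z, L) = Mul(3, L, Z) (Function('X')(Z, L) = Mul(Mul(3, Z), L) = Mul(3, L, Z))
Mul(Function('X')(l, Function('n')(0, Add(-5, Mul(-1, 1)))), -316) = Mul(Mul(3, Add(-5, Mul(-1, 1)), -32), -316) = Mul(Mul(3, Add(-5, -1), -32), -316) = Mul(Mul(3, -6, -32), -316) = Mul(576, -316) = -182016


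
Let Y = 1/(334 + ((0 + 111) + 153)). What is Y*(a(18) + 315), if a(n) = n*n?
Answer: 639/598 ≈ 1.0686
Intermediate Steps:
a(n) = n²
Y = 1/598 (Y = 1/(334 + (111 + 153)) = 1/(334 + 264) = 1/598 ≈ 0.0016722)
Y*(a(18) + 315) = (18² + 315)/598 = (324 + 315)/598 = (1/598)*639 = 639/598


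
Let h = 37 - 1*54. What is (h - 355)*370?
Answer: -137640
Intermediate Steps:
h = -17 (h = 37 - 54 = -17)
(h - 355)*370 = (-17 - 355)*370 = -372*370 = -137640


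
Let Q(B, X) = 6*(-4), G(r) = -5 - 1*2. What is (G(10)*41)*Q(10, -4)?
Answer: 6888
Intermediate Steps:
G(r) = -7 (G(r) = -5 - 2 = -7)
Q(B, X) = -24
(G(10)*41)*Q(10, -4) = -7*41*(-24) = -287*(-24) = 6888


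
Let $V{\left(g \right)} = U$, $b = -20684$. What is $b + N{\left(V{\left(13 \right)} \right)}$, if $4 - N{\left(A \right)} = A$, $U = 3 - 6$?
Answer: $-20677$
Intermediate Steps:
$U = -3$ ($U = 3 - 6 = -3$)
$V{\left(g \right)} = -3$
$N{\left(A \right)} = 4 - A$
$b + N{\left(V{\left(13 \right)} \right)} = -20684 + \left(4 - -3\right) = -20684 + \left(4 + 3\right) = -20684 + 7 = -20677$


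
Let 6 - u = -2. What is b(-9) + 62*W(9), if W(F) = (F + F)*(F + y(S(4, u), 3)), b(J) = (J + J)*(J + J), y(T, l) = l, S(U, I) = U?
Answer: 13716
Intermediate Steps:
u = 8 (u = 6 - 1*(-2) = 6 + 2 = 8)
b(J) = 4*J**2 (b(J) = (2*J)*(2*J) = 4*J**2)
W(F) = 2*F*(3 + F) (W(F) = (F + F)*(F + 3) = (2*F)*(3 + F) = 2*F*(3 + F))
b(-9) + 62*W(9) = 4*(-9)**2 + 62*(2*9*(3 + 9)) = 4*81 + 62*(2*9*12) = 324 + 62*216 = 324 + 13392 = 13716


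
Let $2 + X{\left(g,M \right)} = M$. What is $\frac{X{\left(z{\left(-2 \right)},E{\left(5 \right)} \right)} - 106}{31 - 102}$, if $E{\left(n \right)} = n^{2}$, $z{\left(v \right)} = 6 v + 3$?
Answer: $\frac{83}{71} \approx 1.169$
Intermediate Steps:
$z{\left(v \right)} = 3 + 6 v$
$X{\left(g,M \right)} = -2 + M$
$\frac{X{\left(z{\left(-2 \right)},E{\left(5 \right)} \right)} - 106}{31 - 102} = \frac{\left(-2 + 5^{2}\right) - 106}{31 - 102} = \frac{\left(-2 + 25\right) - 106}{-71} = \left(23 - 106\right) \left(- \frac{1}{71}\right) = \left(-83\right) \left(- \frac{1}{71}\right) = \frac{83}{71}$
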